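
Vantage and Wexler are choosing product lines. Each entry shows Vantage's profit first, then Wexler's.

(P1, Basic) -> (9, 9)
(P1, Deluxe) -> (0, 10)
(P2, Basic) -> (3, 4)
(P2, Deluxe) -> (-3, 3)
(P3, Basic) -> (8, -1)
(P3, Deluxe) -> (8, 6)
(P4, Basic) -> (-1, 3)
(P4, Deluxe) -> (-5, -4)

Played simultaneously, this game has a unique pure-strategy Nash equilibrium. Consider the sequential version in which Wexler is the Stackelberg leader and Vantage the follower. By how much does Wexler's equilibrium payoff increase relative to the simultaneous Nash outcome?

Solve by backward induction (Wexler leads).
- Basic → Vantage plays P1 (best of 9, 3, 8, -1); Wexler gets 9.
- Deluxe → Vantage plays P3 (best of 0, -3, 8, -5); Wexler gets 6.
Maximizing over 9, 6, Wexler chooses Basic. Subgame-perfect outcome: (P1, Basic) with payoffs (9, 9).
Under simultaneous play:
Vantage's best replies: Basic→P1; Deluxe→P3.
Wexler's best replies: P1→Deluxe; P2→Basic; P3→Deluxe; P4→Basic.
The unique mutual best reply is (P3, Deluxe), giving (8, 6).
Wexler's commitment gain: 9 − 6 = 3.

3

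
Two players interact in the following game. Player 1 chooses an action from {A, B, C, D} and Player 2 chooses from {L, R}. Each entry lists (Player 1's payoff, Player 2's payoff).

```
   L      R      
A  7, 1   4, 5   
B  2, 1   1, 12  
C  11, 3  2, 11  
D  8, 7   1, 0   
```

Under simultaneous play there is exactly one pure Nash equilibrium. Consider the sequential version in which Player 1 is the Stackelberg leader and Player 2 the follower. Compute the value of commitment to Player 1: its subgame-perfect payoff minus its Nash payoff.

Player 2 best-responds to each possible Player 1 move:
- A: Player 2 compares 1, 5 and picks R; Player 1 would get 4.
- B: Player 2 compares 1, 12 and picks R; Player 1 would get 1.
- C: Player 2 compares 3, 11 and picks R; Player 1 would get 2.
- D: Player 2 compares 7, 0 and picks L; Player 1 would get 8.
Player 1's induced payoffs are 4, 1, 2, 8, so Player 1 commits to D. Subgame-perfect outcome: (D, L) with payoffs (8, 7).
For the simultaneous game, intersect best replies.
Player 1's best replies: L→C; R→A.
Player 2's best replies: A→R; B→R; C→R; D→L.
The unique mutual best reply is (A, R), giving (4, 5).
Player 1's commitment gain: 8 − 4 = 4.

4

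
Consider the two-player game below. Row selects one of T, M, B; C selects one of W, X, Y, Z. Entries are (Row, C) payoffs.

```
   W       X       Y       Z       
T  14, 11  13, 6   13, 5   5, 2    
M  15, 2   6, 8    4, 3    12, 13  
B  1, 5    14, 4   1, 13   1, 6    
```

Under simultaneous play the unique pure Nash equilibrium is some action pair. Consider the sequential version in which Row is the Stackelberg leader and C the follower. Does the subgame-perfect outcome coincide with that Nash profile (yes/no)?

C best-responds to each possible Row move:
- T → C plays W (best of 11, 6, 5, 2); Row gets 14.
- M → C plays Z (best of 2, 8, 3, 13); Row gets 12.
- B → C plays Y (best of 5, 4, 13, 6); Row gets 1.
Maximizing over 14, 12, 1, Row chooses T. Subgame-perfect outcome: (T, W) with payoffs (14, 11).
Now find the simultaneous Nash equilibrium.
Row's best replies: W→M; X→B; Y→T; Z→M.
C's best replies: T→W; M→Z; B→Y.
Only (M, Z) has each player best-responding; Nash payoffs (12, 13).
Sequential outcome (T, W) differs from the Nash profile (M, Z).

no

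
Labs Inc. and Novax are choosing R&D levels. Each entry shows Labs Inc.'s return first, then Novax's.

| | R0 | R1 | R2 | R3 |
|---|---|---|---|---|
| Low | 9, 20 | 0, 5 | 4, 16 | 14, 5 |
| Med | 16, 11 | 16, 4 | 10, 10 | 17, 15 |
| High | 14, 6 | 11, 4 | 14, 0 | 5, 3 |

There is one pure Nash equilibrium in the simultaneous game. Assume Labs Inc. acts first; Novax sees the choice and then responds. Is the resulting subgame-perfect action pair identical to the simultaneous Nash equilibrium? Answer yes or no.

Work backward from Novax's decision.
- Low: BR = R0, leader payoff 9.
- Med: BR = R3, leader payoff 17.
- High: BR = R0, leader payoff 14.
Labs Inc.'s induced payoffs are 9, 17, 14, so Labs Inc. commits to Med. Subgame-perfect outcome: (Med, R3) with payoffs (17, 15).
Under simultaneous play:
Labs Inc.'s best replies: R0→Med; R1→Med; R2→High; R3→Med.
Novax's best replies: Low→R0; Med→R3; High→R0.
The unique mutual best reply is (Med, R3), giving (17, 15).
Sequential outcome (Med, R3) coincides with the Nash profile (Med, R3).

yes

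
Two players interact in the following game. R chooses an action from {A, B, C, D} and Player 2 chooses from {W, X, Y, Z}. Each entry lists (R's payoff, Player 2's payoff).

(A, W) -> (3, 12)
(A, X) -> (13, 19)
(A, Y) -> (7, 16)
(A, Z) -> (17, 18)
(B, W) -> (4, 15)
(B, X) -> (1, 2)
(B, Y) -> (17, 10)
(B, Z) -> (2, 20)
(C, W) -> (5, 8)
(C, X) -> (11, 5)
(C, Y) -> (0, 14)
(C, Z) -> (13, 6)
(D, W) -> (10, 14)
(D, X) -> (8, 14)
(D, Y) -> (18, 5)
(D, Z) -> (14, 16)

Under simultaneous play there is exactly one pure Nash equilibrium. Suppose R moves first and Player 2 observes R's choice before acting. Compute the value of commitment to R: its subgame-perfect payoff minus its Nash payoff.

Solve by backward induction (R leads).
- A: Player 2 compares 12, 19, 16, 18 and picks X; R would get 13.
- B: Player 2 compares 15, 2, 10, 20 and picks Z; R would get 2.
- C: Player 2 compares 8, 5, 14, 6 and picks Y; R would get 0.
- D: Player 2 compares 14, 14, 5, 16 and picks Z; R would get 14.
Among 13, 2, 0, 14, the best is 14 at D. Subgame-perfect outcome: (D, Z) with payoffs (14, 16).
Now find the simultaneous Nash equilibrium.
R's best replies: W→D; X→A; Y→D; Z→A.
Player 2's best replies: A→X; B→Z; C→Y; D→Z.
The unique mutual best reply is (A, X), giving (13, 19).
R's commitment gain: 14 − 13 = 1.

1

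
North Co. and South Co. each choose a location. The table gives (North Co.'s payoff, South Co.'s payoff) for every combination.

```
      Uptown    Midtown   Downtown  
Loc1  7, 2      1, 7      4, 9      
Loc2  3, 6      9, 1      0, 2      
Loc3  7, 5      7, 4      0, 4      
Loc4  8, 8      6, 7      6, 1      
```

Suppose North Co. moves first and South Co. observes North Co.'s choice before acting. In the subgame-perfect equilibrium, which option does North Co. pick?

Work backward from South Co.'s decision.
- Loc1: BR = Downtown, leader payoff 4.
- Loc2: BR = Uptown, leader payoff 3.
- Loc3: BR = Uptown, leader payoff 7.
- Loc4: BR = Uptown, leader payoff 8.
North Co.'s induced payoffs are 4, 3, 7, 8, so North Co. commits to Loc4. Subgame-perfect outcome: (Loc4, Uptown) with payoffs (8, 8).

Loc4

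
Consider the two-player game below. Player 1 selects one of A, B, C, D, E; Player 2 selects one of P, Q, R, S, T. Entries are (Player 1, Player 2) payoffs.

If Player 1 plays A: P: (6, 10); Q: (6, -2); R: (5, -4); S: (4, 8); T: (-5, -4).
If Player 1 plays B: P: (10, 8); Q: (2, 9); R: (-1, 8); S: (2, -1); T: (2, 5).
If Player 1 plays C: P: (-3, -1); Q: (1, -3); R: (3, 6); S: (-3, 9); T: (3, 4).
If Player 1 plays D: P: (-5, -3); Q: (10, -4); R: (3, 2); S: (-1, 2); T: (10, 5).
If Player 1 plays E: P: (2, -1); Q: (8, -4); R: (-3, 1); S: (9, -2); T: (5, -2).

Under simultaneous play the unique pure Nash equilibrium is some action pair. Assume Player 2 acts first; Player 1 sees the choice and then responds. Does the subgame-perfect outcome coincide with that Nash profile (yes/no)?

no

Player 1 best-responds to each possible Player 2 move:
- P: Player 1 compares 6, 10, -3, -5, 2 and picks B; Player 2 would get 8.
- Q: Player 1 compares 6, 2, 1, 10, 8 and picks D; Player 2 would get -4.
- R: Player 1 compares 5, -1, 3, 3, -3 and picks A; Player 2 would get -4.
- S: Player 1 compares 4, 2, -3, -1, 9 and picks E; Player 2 would get -2.
- T: Player 1 compares -5, 2, 3, 10, 5 and picks D; Player 2 would get 5.
Maximizing over 8, -4, -4, -2, 5, Player 2 chooses P. Subgame-perfect outcome: (B, P) with payoffs (10, 8).
For the simultaneous game, intersect best replies.
Player 1's best replies: P→B; Q→D; R→A; S→E; T→D.
Player 2's best replies: A→P; B→Q; C→S; D→T; E→R.
Only (D, T) has each player best-responding; Nash payoffs (10, 5).
Sequential outcome (B, P) differs from the Nash profile (D, T).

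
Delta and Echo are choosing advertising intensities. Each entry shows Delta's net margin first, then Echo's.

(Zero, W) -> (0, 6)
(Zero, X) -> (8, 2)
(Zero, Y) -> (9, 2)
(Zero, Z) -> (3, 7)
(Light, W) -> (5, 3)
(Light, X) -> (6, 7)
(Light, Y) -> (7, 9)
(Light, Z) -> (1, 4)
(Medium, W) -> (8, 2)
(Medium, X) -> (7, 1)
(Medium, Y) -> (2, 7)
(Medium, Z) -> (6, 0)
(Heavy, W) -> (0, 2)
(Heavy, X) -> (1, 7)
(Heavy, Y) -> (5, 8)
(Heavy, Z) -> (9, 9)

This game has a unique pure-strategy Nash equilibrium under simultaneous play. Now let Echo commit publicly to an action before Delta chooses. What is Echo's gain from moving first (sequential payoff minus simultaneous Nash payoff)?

0

Solve by backward induction (Echo leads).
- W: BR = Medium, leader payoff 2.
- X: BR = Zero, leader payoff 2.
- Y: BR = Zero, leader payoff 2.
- Z: BR = Heavy, leader payoff 9.
Among 2, 2, 2, 9, the best is 9 at Z. Subgame-perfect outcome: (Heavy, Z) with payoffs (9, 9).
Now find the simultaneous Nash equilibrium.
Delta's best replies: W→Medium; X→Zero; Y→Zero; Z→Heavy.
Echo's best replies: Zero→Z; Light→Y; Medium→Y; Heavy→Z.
The unique mutual best reply is (Heavy, Z), giving (9, 9).
Echo's commitment gain: 9 − 9 = 0.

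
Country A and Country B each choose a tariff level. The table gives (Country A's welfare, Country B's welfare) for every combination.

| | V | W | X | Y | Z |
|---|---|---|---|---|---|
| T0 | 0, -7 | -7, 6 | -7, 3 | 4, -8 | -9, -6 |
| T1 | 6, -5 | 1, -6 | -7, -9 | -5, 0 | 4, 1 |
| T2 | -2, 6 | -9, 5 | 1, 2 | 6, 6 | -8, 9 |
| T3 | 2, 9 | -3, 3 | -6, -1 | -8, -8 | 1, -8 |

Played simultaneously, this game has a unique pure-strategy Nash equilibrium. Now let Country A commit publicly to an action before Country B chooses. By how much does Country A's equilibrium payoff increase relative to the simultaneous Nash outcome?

0

Work backward from Country B's decision.
- T0: Country B compares -7, 6, 3, -8, -6 and picks W; Country A would get -7.
- T1: Country B compares -5, -6, -9, 0, 1 and picks Z; Country A would get 4.
- T2: Country B compares 6, 5, 2, 6, 9 and picks Z; Country A would get -8.
- T3: Country B compares 9, 3, -1, -8, -8 and picks V; Country A would get 2.
Country A's induced payoffs are -7, 4, -8, 2, so Country A commits to T1. Subgame-perfect outcome: (T1, Z) with payoffs (4, 1).
Now find the simultaneous Nash equilibrium.
Country A's best replies: V→T1; W→T1; X→T2; Y→T2; Z→T1.
Country B's best replies: T0→W; T1→Z; T2→Z; T3→V.
The unique mutual best reply is (T1, Z), giving (4, 1).
Country A's commitment gain: 4 − 4 = 0.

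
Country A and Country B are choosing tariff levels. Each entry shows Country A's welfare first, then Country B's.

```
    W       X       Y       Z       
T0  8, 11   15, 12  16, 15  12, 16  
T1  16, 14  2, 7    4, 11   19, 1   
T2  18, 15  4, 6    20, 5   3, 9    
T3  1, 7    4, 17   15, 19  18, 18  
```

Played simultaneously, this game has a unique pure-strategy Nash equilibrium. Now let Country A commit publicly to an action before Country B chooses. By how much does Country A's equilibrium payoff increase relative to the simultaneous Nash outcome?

0

Backward induction with Country A moving first.
- T0: BR = Z, leader payoff 12.
- T1: BR = W, leader payoff 16.
- T2: BR = W, leader payoff 18.
- T3: BR = Y, leader payoff 15.
Maximizing over 12, 16, 18, 15, Country A chooses T2. Subgame-perfect outcome: (T2, W) with payoffs (18, 15).
For the simultaneous game, intersect best replies.
Country A's best replies: W→T2; X→T0; Y→T2; Z→T1.
Country B's best replies: T0→Z; T1→W; T2→W; T3→Y.
Only (T2, W) has each player best-responding; Nash payoffs (18, 15).
Country A's commitment gain: 18 − 18 = 0.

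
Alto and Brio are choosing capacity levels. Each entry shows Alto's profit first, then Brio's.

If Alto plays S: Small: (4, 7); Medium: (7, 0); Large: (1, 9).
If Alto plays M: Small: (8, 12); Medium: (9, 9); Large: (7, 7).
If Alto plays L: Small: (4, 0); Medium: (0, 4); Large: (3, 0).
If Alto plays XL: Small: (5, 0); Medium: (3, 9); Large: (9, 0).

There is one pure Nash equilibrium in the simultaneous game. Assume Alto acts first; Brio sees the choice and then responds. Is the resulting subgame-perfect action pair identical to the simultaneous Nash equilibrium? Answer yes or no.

yes

Work backward from Brio's decision.
- S: Brio compares 7, 0, 9 and picks Large; Alto would get 1.
- M: Brio compares 12, 9, 7 and picks Small; Alto would get 8.
- L: Brio compares 0, 4, 0 and picks Medium; Alto would get 0.
- XL: Brio compares 0, 9, 0 and picks Medium; Alto would get 3.
Maximizing over 1, 8, 0, 3, Alto chooses M. Subgame-perfect outcome: (M, Small) with payoffs (8, 12).
Under simultaneous play:
Alto's best replies: Small→M; Medium→M; Large→XL.
Brio's best replies: S→Large; M→Small; L→Medium; XL→Medium.
The unique mutual best reply is (M, Small), giving (8, 12).
Sequential outcome (M, Small) coincides with the Nash profile (M, Small).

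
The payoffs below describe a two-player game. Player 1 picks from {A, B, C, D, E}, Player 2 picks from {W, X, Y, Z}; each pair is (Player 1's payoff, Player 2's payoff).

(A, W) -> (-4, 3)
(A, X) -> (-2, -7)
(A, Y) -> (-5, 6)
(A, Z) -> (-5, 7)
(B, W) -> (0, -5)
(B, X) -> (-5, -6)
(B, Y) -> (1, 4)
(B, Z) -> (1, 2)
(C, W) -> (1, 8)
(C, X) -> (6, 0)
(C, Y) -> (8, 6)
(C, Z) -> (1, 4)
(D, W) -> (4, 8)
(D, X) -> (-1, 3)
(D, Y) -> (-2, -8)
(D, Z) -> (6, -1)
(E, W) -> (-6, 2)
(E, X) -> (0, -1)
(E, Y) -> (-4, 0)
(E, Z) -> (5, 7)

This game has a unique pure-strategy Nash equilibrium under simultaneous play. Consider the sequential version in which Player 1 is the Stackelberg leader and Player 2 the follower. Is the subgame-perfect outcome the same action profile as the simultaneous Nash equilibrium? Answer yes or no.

Solve by backward induction (Player 1 leads).
- A: BR = Z, leader payoff -5.
- B: BR = Y, leader payoff 1.
- C: BR = W, leader payoff 1.
- D: BR = W, leader payoff 4.
- E: BR = Z, leader payoff 5.
Maximizing over -5, 1, 1, 4, 5, Player 1 chooses E. Subgame-perfect outcome: (E, Z) with payoffs (5, 7).
Now find the simultaneous Nash equilibrium.
Player 1's best replies: W→D; X→C; Y→C; Z→D.
Player 2's best replies: A→Z; B→Y; C→W; D→W; E→Z.
The unique mutual best reply is (D, W), giving (4, 8).
Sequential outcome (E, Z) differs from the Nash profile (D, W).

no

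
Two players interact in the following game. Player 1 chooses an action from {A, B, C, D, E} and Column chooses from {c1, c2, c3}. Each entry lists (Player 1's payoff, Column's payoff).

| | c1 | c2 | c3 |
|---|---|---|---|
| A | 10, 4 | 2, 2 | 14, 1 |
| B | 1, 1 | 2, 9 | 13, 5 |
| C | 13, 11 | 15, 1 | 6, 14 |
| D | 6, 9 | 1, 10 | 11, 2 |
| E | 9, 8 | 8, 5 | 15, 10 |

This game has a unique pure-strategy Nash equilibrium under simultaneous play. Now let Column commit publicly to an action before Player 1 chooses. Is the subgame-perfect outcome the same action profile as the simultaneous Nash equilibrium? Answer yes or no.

Work backward from Player 1's decision.
- c1: Player 1 compares 10, 1, 13, 6, 9 and picks C; Column would get 11.
- c2: Player 1 compares 2, 2, 15, 1, 8 and picks C; Column would get 1.
- c3: Player 1 compares 14, 13, 6, 11, 15 and picks E; Column would get 10.
Column's induced payoffs are 11, 1, 10, so Column commits to c1. Subgame-perfect outcome: (C, c1) with payoffs (13, 11).
Now find the simultaneous Nash equilibrium.
Player 1's best replies: c1→C; c2→C; c3→E.
Column's best replies: A→c1; B→c2; C→c3; D→c2; E→c3.
The unique mutual best reply is (E, c3), giving (15, 10).
Sequential outcome (C, c1) differs from the Nash profile (E, c3).

no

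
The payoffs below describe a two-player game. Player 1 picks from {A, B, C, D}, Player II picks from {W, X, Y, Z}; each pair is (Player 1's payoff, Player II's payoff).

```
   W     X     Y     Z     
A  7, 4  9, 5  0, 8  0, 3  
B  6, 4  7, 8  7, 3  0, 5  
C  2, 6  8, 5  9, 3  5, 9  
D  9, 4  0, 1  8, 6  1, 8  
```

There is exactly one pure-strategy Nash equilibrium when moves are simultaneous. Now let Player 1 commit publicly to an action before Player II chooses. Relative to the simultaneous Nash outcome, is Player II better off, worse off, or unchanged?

worse off

Backward induction with Player 1 moving first.
- A → Player II plays Y (best of 4, 5, 8, 3); Player 1 gets 0.
- B → Player II plays X (best of 4, 8, 3, 5); Player 1 gets 7.
- C → Player II plays Z (best of 6, 5, 3, 9); Player 1 gets 5.
- D → Player II plays Z (best of 4, 1, 6, 8); Player 1 gets 1.
Among 0, 7, 5, 1, the best is 7 at B. Subgame-perfect outcome: (B, X) with payoffs (7, 8).
For the simultaneous game, intersect best replies.
Player 1's best replies: W→D; X→A; Y→C; Z→C.
Player II's best replies: A→Y; B→X; C→Z; D→Z.
The unique mutual best reply is (C, Z), giving (5, 9).
Player II earns 8 sequentially versus 9 at the Nash outcome: worse off.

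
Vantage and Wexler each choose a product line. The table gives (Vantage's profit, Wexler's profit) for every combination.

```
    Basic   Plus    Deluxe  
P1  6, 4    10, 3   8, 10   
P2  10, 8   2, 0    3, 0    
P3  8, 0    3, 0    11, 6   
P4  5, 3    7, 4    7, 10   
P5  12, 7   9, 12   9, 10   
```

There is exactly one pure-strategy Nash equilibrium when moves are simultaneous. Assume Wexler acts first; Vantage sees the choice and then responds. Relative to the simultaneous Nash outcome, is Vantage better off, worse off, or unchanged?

better off

Backward induction with Wexler moving first.
- Basic: BR = P5, leader payoff 7.
- Plus: BR = P1, leader payoff 3.
- Deluxe: BR = P3, leader payoff 6.
Wexler's induced payoffs are 7, 3, 6, so Wexler commits to Basic. Subgame-perfect outcome: (P5, Basic) with payoffs (12, 7).
For the simultaneous game, intersect best replies.
Vantage's best replies: Basic→P5; Plus→P1; Deluxe→P3.
Wexler's best replies: P1→Deluxe; P2→Basic; P3→Deluxe; P4→Deluxe; P5→Plus.
The unique mutual best reply is (P3, Deluxe), giving (11, 6).
Vantage earns 12 sequentially versus 11 at the Nash outcome: better off.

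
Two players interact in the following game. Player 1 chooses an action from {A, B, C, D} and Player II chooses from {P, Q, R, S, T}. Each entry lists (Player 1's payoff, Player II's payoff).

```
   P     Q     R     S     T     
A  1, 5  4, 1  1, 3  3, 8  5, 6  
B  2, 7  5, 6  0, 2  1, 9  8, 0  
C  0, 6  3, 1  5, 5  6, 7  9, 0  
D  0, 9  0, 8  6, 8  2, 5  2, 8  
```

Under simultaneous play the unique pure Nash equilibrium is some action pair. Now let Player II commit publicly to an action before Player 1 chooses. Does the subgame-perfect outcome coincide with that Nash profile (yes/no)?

Player 1 best-responds to each possible Player II move:
- P: Player 1 compares 1, 2, 0, 0 and picks B; Player II would get 7.
- Q: Player 1 compares 4, 5, 3, 0 and picks B; Player II would get 6.
- R: Player 1 compares 1, 0, 5, 6 and picks D; Player II would get 8.
- S: Player 1 compares 3, 1, 6, 2 and picks C; Player II would get 7.
- T: Player 1 compares 5, 8, 9, 2 and picks C; Player II would get 0.
Among 7, 6, 8, 7, 0, the best is 8 at R. Subgame-perfect outcome: (D, R) with payoffs (6, 8).
Under simultaneous play:
Player 1's best replies: P→B; Q→B; R→D; S→C; T→C.
Player II's best replies: A→S; B→S; C→S; D→P.
Only (C, S) has each player best-responding; Nash payoffs (6, 7).
Sequential outcome (D, R) differs from the Nash profile (C, S).

no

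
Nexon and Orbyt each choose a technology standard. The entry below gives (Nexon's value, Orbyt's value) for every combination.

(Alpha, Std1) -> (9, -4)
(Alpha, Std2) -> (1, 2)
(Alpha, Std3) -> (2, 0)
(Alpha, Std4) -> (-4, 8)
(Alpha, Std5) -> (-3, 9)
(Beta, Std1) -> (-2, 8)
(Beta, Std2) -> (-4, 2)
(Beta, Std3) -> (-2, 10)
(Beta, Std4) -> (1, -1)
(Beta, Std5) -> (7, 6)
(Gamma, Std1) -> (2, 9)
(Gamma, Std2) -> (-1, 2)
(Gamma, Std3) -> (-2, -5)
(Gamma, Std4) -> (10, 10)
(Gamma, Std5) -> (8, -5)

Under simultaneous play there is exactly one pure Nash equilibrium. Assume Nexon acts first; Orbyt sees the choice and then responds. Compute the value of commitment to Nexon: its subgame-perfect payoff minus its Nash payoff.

Work backward from Orbyt's decision.
- Alpha → Orbyt plays Std5 (best of -4, 2, 0, 8, 9); Nexon gets -3.
- Beta → Orbyt plays Std3 (best of 8, 2, 10, -1, 6); Nexon gets -2.
- Gamma → Orbyt plays Std4 (best of 9, 2, -5, 10, -5); Nexon gets 10.
Among -3, -2, 10, the best is 10 at Gamma. Subgame-perfect outcome: (Gamma, Std4) with payoffs (10, 10).
Now find the simultaneous Nash equilibrium.
Nexon's best replies: Std1→Alpha; Std2→Alpha; Std3→Alpha; Std4→Gamma; Std5→Gamma.
Orbyt's best replies: Alpha→Std5; Beta→Std3; Gamma→Std4.
Only (Gamma, Std4) has each player best-responding; Nash payoffs (10, 10).
Nexon's commitment gain: 10 − 10 = 0.

0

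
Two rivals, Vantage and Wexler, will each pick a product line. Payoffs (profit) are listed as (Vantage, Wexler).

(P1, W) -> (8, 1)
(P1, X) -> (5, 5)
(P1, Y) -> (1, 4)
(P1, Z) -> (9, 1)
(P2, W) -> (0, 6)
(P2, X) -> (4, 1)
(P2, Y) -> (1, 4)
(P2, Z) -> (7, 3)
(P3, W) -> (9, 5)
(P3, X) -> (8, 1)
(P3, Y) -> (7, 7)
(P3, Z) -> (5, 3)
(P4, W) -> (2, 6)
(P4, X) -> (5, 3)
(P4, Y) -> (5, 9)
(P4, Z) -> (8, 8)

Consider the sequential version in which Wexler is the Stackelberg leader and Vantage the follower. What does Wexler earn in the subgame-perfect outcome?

7

Work backward from Vantage's decision.
- W: BR = P3, leader payoff 5.
- X: BR = P3, leader payoff 1.
- Y: BR = P3, leader payoff 7.
- Z: BR = P1, leader payoff 1.
Maximizing over 5, 1, 7, 1, Wexler chooses Y. Subgame-perfect outcome: (P3, Y) with payoffs (7, 7).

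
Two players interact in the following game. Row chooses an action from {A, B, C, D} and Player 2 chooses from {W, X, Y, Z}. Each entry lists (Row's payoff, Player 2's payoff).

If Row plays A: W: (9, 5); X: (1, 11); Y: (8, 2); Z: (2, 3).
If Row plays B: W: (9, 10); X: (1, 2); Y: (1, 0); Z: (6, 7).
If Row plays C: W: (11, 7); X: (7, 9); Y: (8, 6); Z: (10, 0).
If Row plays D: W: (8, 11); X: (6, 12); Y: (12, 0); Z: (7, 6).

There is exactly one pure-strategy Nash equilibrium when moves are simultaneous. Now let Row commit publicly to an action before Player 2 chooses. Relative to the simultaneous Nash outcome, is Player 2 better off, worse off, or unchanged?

better off

Work backward from Player 2's decision.
- A: BR = X, leader payoff 1.
- B: BR = W, leader payoff 9.
- C: BR = X, leader payoff 7.
- D: BR = X, leader payoff 6.
Maximizing over 1, 9, 7, 6, Row chooses B. Subgame-perfect outcome: (B, W) with payoffs (9, 10).
Under simultaneous play:
Row's best replies: W→C; X→C; Y→D; Z→C.
Player 2's best replies: A→X; B→W; C→X; D→X.
Only (C, X) has each player best-responding; Nash payoffs (7, 9).
Player 2 earns 10 sequentially versus 9 at the Nash outcome: better off.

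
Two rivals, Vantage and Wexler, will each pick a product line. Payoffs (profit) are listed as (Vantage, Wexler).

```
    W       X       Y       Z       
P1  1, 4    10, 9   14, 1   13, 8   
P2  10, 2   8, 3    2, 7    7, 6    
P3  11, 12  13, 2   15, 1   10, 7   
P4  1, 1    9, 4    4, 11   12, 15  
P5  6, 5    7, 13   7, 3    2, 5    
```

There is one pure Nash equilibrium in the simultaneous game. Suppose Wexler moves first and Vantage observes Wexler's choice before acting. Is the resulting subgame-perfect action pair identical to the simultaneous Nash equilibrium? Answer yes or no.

yes

Work backward from Vantage's decision.
- W: BR = P3, leader payoff 12.
- X: BR = P3, leader payoff 2.
- Y: BR = P3, leader payoff 1.
- Z: BR = P1, leader payoff 8.
Among 12, 2, 1, 8, the best is 12 at W. Subgame-perfect outcome: (P3, W) with payoffs (11, 12).
Now find the simultaneous Nash equilibrium.
Vantage's best replies: W→P3; X→P3; Y→P3; Z→P1.
Wexler's best replies: P1→X; P2→Y; P3→W; P4→Z; P5→X.
The unique mutual best reply is (P3, W), giving (11, 12).
Sequential outcome (P3, W) coincides with the Nash profile (P3, W).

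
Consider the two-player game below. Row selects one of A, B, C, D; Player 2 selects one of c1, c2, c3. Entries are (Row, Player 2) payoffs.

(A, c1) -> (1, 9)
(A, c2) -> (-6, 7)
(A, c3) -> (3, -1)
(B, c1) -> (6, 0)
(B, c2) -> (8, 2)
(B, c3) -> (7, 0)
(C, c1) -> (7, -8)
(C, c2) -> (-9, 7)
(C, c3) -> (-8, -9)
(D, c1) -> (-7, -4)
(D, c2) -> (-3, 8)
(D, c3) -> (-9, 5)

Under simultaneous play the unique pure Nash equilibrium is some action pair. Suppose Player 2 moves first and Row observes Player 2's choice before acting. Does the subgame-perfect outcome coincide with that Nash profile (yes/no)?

yes

Backward induction with Player 2 moving first.
- c1: BR = C, leader payoff -8.
- c2: BR = B, leader payoff 2.
- c3: BR = B, leader payoff 0.
Among -8, 2, 0, the best is 2 at c2. Subgame-perfect outcome: (B, c2) with payoffs (8, 2).
For the simultaneous game, intersect best replies.
Row's best replies: c1→C; c2→B; c3→B.
Player 2's best replies: A→c1; B→c2; C→c2; D→c2.
Only (B, c2) has each player best-responding; Nash payoffs (8, 2).
Sequential outcome (B, c2) coincides with the Nash profile (B, c2).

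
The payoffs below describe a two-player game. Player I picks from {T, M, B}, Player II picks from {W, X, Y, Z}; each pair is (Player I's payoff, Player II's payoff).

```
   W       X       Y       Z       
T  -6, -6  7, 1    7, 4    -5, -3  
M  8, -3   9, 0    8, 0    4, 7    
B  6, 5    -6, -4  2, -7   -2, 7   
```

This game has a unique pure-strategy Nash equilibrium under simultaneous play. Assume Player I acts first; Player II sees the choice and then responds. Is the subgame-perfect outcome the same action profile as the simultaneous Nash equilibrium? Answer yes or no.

no

Backward induction with Player I moving first.
- T → Player II plays Y (best of -6, 1, 4, -3); Player I gets 7.
- M → Player II plays Z (best of -3, 0, 0, 7); Player I gets 4.
- B → Player II plays Z (best of 5, -4, -7, 7); Player I gets -2.
Maximizing over 7, 4, -2, Player I chooses T. Subgame-perfect outcome: (T, Y) with payoffs (7, 4).
For the simultaneous game, intersect best replies.
Player I's best replies: W→M; X→M; Y→M; Z→M.
Player II's best replies: T→Y; M→Z; B→Z.
Only (M, Z) has each player best-responding; Nash payoffs (4, 7).
Sequential outcome (T, Y) differs from the Nash profile (M, Z).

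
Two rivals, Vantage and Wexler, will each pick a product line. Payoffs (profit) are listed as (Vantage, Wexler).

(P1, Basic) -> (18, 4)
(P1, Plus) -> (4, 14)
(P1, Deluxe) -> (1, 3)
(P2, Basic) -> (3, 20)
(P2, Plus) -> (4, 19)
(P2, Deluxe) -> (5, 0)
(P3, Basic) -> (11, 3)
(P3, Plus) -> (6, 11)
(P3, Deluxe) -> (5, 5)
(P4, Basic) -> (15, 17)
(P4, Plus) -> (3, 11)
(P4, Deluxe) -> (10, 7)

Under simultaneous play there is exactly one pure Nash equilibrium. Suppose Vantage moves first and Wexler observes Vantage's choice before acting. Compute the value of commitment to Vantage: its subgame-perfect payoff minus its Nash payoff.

Backward induction with Vantage moving first.
- P1: BR = Plus, leader payoff 4.
- P2: BR = Basic, leader payoff 3.
- P3: BR = Plus, leader payoff 6.
- P4: BR = Basic, leader payoff 15.
Among 4, 3, 6, 15, the best is 15 at P4. Subgame-perfect outcome: (P4, Basic) with payoffs (15, 17).
Now find the simultaneous Nash equilibrium.
Vantage's best replies: Basic→P1; Plus→P3; Deluxe→P4.
Wexler's best replies: P1→Plus; P2→Basic; P3→Plus; P4→Basic.
The unique mutual best reply is (P3, Plus), giving (6, 11).
Vantage's commitment gain: 15 − 6 = 9.

9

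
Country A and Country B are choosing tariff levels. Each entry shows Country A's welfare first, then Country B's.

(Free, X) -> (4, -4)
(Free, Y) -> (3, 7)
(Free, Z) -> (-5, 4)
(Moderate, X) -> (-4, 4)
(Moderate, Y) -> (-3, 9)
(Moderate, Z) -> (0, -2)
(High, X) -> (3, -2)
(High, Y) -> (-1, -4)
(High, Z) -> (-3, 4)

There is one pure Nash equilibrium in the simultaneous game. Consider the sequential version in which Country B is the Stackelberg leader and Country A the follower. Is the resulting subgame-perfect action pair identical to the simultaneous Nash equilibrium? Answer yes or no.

yes

Solve by backward induction (Country B leads).
- X: Country A compares 4, -4, 3 and picks Free; Country B would get -4.
- Y: Country A compares 3, -3, -1 and picks Free; Country B would get 7.
- Z: Country A compares -5, 0, -3 and picks Moderate; Country B would get -2.
Country B's induced payoffs are -4, 7, -2, so Country B commits to Y. Subgame-perfect outcome: (Free, Y) with payoffs (3, 7).
For the simultaneous game, intersect best replies.
Country A's best replies: X→Free; Y→Free; Z→Moderate.
Country B's best replies: Free→Y; Moderate→Y; High→Z.
Only (Free, Y) has each player best-responding; Nash payoffs (3, 7).
Sequential outcome (Free, Y) coincides with the Nash profile (Free, Y).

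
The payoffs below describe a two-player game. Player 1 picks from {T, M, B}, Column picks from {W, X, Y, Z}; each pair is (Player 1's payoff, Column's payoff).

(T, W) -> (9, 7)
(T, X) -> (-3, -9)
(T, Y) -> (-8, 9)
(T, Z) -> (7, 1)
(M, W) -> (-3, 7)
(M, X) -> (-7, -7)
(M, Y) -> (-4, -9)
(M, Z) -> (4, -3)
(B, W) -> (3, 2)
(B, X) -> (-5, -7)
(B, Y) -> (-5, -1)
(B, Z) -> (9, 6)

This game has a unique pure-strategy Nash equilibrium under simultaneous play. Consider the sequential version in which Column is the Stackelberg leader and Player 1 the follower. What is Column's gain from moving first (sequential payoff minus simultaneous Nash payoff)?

1

Work backward from Player 1's decision.
- W: BR = T, leader payoff 7.
- X: BR = T, leader payoff -9.
- Y: BR = M, leader payoff -9.
- Z: BR = B, leader payoff 6.
Column's induced payoffs are 7, -9, -9, 6, so Column commits to W. Subgame-perfect outcome: (T, W) with payoffs (9, 7).
Now find the simultaneous Nash equilibrium.
Player 1's best replies: W→T; X→T; Y→M; Z→B.
Column's best replies: T→Y; M→W; B→Z.
The unique mutual best reply is (B, Z), giving (9, 6).
Column's commitment gain: 7 − 6 = 1.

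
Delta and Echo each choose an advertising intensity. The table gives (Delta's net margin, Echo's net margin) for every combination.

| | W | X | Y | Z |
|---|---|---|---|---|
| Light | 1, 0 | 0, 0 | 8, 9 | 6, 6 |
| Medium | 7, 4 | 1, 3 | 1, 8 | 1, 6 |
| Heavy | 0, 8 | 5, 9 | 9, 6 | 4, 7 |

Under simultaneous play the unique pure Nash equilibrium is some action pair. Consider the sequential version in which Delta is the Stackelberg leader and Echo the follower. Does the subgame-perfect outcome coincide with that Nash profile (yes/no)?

no

Backward induction with Delta moving first.
- Light: Echo compares 0, 0, 9, 6 and picks Y; Delta would get 8.
- Medium: Echo compares 4, 3, 8, 6 and picks Y; Delta would get 1.
- Heavy: Echo compares 8, 9, 6, 7 and picks X; Delta would get 5.
Among 8, 1, 5, the best is 8 at Light. Subgame-perfect outcome: (Light, Y) with payoffs (8, 9).
Under simultaneous play:
Delta's best replies: W→Medium; X→Heavy; Y→Heavy; Z→Light.
Echo's best replies: Light→Y; Medium→Y; Heavy→X.
Only (Heavy, X) has each player best-responding; Nash payoffs (5, 9).
Sequential outcome (Light, Y) differs from the Nash profile (Heavy, X).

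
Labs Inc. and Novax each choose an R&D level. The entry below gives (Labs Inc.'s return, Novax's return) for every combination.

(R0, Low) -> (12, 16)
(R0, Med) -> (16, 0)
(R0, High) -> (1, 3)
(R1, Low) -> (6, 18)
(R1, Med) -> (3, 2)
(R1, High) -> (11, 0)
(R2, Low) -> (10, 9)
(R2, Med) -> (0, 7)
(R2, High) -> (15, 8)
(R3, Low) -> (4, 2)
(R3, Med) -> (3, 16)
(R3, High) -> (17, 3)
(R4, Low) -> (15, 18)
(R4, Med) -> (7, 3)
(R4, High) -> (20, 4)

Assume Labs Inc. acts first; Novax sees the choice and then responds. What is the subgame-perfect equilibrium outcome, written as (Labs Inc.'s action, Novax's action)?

(R4, Low)

Work backward from Novax's decision.
- R0 → Novax plays Low (best of 16, 0, 3); Labs Inc. gets 12.
- R1 → Novax plays Low (best of 18, 2, 0); Labs Inc. gets 6.
- R2 → Novax plays Low (best of 9, 7, 8); Labs Inc. gets 10.
- R3 → Novax plays Med (best of 2, 16, 3); Labs Inc. gets 3.
- R4 → Novax plays Low (best of 18, 3, 4); Labs Inc. gets 15.
Among 12, 6, 10, 3, 15, the best is 15 at R4. Subgame-perfect outcome: (R4, Low) with payoffs (15, 18).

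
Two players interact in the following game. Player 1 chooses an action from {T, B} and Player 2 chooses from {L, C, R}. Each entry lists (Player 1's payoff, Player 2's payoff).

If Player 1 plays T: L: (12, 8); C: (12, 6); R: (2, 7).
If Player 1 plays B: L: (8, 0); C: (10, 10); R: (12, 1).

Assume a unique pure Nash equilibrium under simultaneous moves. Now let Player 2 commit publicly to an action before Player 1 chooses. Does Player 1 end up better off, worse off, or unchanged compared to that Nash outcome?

Solve by backward induction (Player 2 leads).
- L: Player 1 compares 12, 8 and picks T; Player 2 would get 8.
- C: Player 1 compares 12, 10 and picks T; Player 2 would get 6.
- R: Player 1 compares 2, 12 and picks B; Player 2 would get 1.
Player 2's induced payoffs are 8, 6, 1, so Player 2 commits to L. Subgame-perfect outcome: (T, L) with payoffs (12, 8).
For the simultaneous game, intersect best replies.
Player 1's best replies: L→T; C→T; R→B.
Player 2's best replies: T→L; B→C.
The unique mutual best reply is (T, L), giving (12, 8).
Player 1 earns 12 sequentially versus 12 at the Nash outcome: unchanged.

unchanged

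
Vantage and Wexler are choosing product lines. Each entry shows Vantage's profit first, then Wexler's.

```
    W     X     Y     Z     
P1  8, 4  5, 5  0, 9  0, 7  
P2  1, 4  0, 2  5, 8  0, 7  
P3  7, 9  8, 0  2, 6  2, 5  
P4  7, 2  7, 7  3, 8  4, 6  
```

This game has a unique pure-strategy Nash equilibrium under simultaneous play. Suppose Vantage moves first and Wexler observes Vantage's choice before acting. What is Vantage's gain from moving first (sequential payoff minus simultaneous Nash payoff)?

2

Work backward from Wexler's decision.
- P1: BR = Y, leader payoff 0.
- P2: BR = Y, leader payoff 5.
- P3: BR = W, leader payoff 7.
- P4: BR = Y, leader payoff 3.
Maximizing over 0, 5, 7, 3, Vantage chooses P3. Subgame-perfect outcome: (P3, W) with payoffs (7, 9).
For the simultaneous game, intersect best replies.
Vantage's best replies: W→P1; X→P3; Y→P2; Z→P4.
Wexler's best replies: P1→Y; P2→Y; P3→W; P4→Y.
The unique mutual best reply is (P2, Y), giving (5, 8).
Vantage's commitment gain: 7 − 5 = 2.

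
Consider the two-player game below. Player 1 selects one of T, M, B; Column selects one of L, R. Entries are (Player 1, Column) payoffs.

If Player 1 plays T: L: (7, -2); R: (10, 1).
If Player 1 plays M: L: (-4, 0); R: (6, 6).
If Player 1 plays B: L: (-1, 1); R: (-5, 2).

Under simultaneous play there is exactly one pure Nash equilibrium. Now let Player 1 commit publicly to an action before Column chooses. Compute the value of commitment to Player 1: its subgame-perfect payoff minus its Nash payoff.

Work backward from Column's decision.
- T: BR = R, leader payoff 10.
- M: BR = R, leader payoff 6.
- B: BR = R, leader payoff -5.
Player 1's induced payoffs are 10, 6, -5, so Player 1 commits to T. Subgame-perfect outcome: (T, R) with payoffs (10, 1).
Now find the simultaneous Nash equilibrium.
Player 1's best replies: L→T; R→T.
Column's best replies: T→R; M→R; B→R.
Only (T, R) has each player best-responding; Nash payoffs (10, 1).
Player 1's commitment gain: 10 − 10 = 0.

0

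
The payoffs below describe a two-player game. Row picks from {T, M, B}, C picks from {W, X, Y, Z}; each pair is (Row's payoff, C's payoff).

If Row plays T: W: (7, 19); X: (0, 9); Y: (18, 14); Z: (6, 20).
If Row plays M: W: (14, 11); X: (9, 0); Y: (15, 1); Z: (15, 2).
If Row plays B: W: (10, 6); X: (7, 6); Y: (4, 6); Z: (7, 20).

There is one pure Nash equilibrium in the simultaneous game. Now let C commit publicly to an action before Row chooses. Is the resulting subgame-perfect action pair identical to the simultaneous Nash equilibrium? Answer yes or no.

Solve by backward induction (C leads).
- W → Row plays M (best of 7, 14, 10); C gets 11.
- X → Row plays M (best of 0, 9, 7); C gets 0.
- Y → Row plays T (best of 18, 15, 4); C gets 14.
- Z → Row plays M (best of 6, 15, 7); C gets 2.
C's induced payoffs are 11, 0, 14, 2, so C commits to Y. Subgame-perfect outcome: (T, Y) with payoffs (18, 14).
Now find the simultaneous Nash equilibrium.
Row's best replies: W→M; X→M; Y→T; Z→M.
C's best replies: T→Z; M→W; B→Z.
Only (M, W) has each player best-responding; Nash payoffs (14, 11).
Sequential outcome (T, Y) differs from the Nash profile (M, W).

no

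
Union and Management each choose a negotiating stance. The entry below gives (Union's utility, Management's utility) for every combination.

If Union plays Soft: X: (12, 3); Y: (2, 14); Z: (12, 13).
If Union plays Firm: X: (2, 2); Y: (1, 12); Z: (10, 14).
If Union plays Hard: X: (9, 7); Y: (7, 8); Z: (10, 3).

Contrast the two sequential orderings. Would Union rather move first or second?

second

If Union leads: Management's best replies are Soft→Y, Firm→Z, Hard→Y; Union's induced payoffs 2, 10, 7; outcome (Firm, Z), payoffs (10, 14).
If Management leads: Union's best replies are X→Soft, Y→Hard, Z→Soft; Management's induced payoffs 3, 8, 13; outcome (Soft, Z), payoffs (12, 13).
Union gets 10 moving first and 12 moving second, so Union prefers to move second.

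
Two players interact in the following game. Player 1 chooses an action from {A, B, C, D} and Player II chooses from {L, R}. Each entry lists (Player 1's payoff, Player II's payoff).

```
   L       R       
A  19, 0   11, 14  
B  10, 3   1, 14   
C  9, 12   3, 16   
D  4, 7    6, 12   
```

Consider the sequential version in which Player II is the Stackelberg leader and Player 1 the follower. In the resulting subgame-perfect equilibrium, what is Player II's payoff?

Work backward from Player 1's decision.
- L: Player 1 compares 19, 10, 9, 4 and picks A; Player II would get 0.
- R: Player 1 compares 11, 1, 3, 6 and picks A; Player II would get 14.
Maximizing over 0, 14, Player II chooses R. Subgame-perfect outcome: (A, R) with payoffs (11, 14).

14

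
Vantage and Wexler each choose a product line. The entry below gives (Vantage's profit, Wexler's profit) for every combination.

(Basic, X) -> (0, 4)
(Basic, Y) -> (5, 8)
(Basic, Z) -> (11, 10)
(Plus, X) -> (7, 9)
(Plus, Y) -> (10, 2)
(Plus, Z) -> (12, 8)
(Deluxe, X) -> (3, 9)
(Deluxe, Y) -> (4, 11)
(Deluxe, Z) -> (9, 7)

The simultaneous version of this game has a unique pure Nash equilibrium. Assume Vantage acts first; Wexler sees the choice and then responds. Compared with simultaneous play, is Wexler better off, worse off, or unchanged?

Wexler best-responds to each possible Vantage move:
- Basic: Wexler compares 4, 8, 10 and picks Z; Vantage would get 11.
- Plus: Wexler compares 9, 2, 8 and picks X; Vantage would get 7.
- Deluxe: Wexler compares 9, 11, 7 and picks Y; Vantage would get 4.
Maximizing over 11, 7, 4, Vantage chooses Basic. Subgame-perfect outcome: (Basic, Z) with payoffs (11, 10).
Now find the simultaneous Nash equilibrium.
Vantage's best replies: X→Plus; Y→Plus; Z→Plus.
Wexler's best replies: Basic→Z; Plus→X; Deluxe→Y.
The unique mutual best reply is (Plus, X), giving (7, 9).
Wexler earns 10 sequentially versus 9 at the Nash outcome: better off.

better off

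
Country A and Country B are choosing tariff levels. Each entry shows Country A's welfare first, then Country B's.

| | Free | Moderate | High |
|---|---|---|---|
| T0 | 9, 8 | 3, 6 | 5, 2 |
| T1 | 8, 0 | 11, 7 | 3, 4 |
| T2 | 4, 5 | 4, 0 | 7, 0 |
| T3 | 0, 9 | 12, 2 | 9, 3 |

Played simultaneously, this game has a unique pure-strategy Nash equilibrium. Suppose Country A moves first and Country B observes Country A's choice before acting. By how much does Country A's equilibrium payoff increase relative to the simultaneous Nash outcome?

Work backward from Country B's decision.
- T0: BR = Free, leader payoff 9.
- T1: BR = Moderate, leader payoff 11.
- T2: BR = Free, leader payoff 4.
- T3: BR = Free, leader payoff 0.
Maximizing over 9, 11, 4, 0, Country A chooses T1. Subgame-perfect outcome: (T1, Moderate) with payoffs (11, 7).
Under simultaneous play:
Country A's best replies: Free→T0; Moderate→T3; High→T3.
Country B's best replies: T0→Free; T1→Moderate; T2→Free; T3→Free.
Only (T0, Free) has each player best-responding; Nash payoffs (9, 8).
Country A's commitment gain: 11 − 9 = 2.

2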